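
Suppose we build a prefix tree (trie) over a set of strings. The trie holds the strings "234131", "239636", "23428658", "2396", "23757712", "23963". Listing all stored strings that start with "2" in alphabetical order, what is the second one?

Filter for "2…" and sort: "234131", "23428658", "23757712", "2396", "23963", "239636"
The 2nd is 23428658.

23428658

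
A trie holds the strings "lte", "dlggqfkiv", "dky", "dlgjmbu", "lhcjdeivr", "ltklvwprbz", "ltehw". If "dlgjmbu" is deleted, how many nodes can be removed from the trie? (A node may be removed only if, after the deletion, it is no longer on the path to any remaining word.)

Walk "dlgjmbu" from the leaf back toward the root, removing each node that no remaining word uses.
The suffix "jmbu" (4 nodes) is used only by "dlgjmbu"; the node for "dlg" still has the child "g", so pruning stops there.
Nodes removed: 4

4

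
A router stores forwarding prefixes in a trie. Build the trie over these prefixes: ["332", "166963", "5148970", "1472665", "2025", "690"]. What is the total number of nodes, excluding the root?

29

For each word, the new-node count is its length minus the longest prefix already in the trie:
  "332" → 3 new (3, 3, 2)
  "166963" → 6 new (1, 6, 6, 9, 6, 3)
  "5148970" → 7 new (5, 1, 4, 8, 9, 7, 0)
  "1472665" → prefix "1" already present; 6 new (4, 7, 2, 6, 6, 5)
  "2025" → 4 new (2, 0, 2, 5)
  "690" → 3 new (6, 9, 0)
Total nodes = 3 + 6 + 7 + 6 + 4 + 3 = 29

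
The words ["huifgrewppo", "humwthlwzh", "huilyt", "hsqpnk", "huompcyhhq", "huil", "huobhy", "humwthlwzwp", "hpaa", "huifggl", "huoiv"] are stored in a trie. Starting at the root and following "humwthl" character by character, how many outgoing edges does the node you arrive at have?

Follow the path "humwthl" to its node, then look at its outgoing edges.
Distinct next characters after "humwthl": w.
That node has 1 child edge.

1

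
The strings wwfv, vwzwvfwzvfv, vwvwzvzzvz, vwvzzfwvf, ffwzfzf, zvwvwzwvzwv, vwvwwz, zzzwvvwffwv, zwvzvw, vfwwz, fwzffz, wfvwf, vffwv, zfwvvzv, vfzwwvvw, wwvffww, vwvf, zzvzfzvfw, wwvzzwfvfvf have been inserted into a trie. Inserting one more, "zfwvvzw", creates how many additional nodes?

1

"zfwvvz" is already a path in the trie; the remaining "w" must be added.
Each of the 1 remaining characters creates one node.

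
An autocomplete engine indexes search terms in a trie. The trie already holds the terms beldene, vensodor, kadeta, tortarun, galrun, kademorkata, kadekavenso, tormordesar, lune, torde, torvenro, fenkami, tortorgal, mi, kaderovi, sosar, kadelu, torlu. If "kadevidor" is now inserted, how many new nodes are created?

5

The longest prefix of "kadevidor" already in the trie is "kade" (length 4).
Each of the 5 remaining characters creates one node.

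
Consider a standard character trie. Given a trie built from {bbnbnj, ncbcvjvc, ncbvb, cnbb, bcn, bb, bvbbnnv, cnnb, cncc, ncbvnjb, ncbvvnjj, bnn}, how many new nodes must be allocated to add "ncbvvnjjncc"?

3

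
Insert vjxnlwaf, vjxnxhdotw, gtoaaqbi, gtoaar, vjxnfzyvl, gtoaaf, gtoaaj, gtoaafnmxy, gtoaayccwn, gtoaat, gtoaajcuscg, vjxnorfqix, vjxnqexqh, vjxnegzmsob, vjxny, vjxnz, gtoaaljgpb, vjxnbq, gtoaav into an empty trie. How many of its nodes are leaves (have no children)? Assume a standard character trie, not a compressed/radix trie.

Leaves are exactly the stored words that no other stored word extends.
Those words: "gtoaafnmxy", "gtoaajcuscg", "gtoaaljgpb", "gtoaaqbi", "gtoaar", "gtoaat", "gtoaav", "gtoaayccwn", "vjxnbq", "vjxnegzmsob", "vjxnfzyvl", "vjxnlwaf", "vjxnorfqix", "vjxnqexqh", "vjxnxhdotw", "vjxny", "vjxnz"
Leaf count: 17

17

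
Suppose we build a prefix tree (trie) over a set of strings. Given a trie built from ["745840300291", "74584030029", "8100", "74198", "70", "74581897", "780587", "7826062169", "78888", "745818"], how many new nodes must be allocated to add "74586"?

1

The longest prefix of "74586" already in the trie is "7458" (length 4).
Each of the 1 remaining characters creates one node.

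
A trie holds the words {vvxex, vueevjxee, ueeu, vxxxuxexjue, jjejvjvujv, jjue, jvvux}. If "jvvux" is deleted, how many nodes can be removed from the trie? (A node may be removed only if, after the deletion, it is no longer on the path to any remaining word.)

4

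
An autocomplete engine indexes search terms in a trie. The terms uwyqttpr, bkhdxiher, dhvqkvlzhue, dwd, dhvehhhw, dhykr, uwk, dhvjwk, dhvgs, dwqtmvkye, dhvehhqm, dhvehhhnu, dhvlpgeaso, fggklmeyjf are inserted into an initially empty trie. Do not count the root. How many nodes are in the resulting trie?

Count nodes per top-level branch (shared prefixes stored once):
  'b'-branch (bkhdxiher): 9 nodes
  'd'-branch (dhvehhhnu, dhvehhhw, dhvehhqm, dhvgs, dhvjwk, dhvlpgeaso, dhvqkvlzhue, dhykr, dwd, dwqtmvkye): 44 nodes
  'f'-branch (fggklmeyjf): 10 nodes
  'u'-branch (uwk, uwyqttpr): 9 nodes
Sum: 72

72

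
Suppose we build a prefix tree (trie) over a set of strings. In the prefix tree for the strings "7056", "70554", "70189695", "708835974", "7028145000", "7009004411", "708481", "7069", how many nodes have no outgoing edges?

Leaves are exactly the stored words that no other stored word extends.
Those words: "7009004411", "70189695", "7028145000", "70554", "7056", "7069", "708481", "708835974"
Leaf count: 8

8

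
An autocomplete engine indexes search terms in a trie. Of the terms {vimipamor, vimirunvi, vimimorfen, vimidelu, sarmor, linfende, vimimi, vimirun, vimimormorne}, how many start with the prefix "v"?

7

Traverse to the node for "v", then collect every word in that subtree.
Words under "v": vimidelu, vimimi, vimimorfen, vimimormorne, vimipamor, vimirun, vimirunvi
Count: 7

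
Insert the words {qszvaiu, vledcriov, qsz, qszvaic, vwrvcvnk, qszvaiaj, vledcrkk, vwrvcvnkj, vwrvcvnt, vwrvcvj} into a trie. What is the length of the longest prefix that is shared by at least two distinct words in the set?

The deepest shared node is where two words last agree before diverging.
e.g. "vwrvcvnk" and "vwrvcvnkj" share the prefix "vwrvcvnk" of length 8; no pair shares a longer one.
Longest shared-prefix length: 8

8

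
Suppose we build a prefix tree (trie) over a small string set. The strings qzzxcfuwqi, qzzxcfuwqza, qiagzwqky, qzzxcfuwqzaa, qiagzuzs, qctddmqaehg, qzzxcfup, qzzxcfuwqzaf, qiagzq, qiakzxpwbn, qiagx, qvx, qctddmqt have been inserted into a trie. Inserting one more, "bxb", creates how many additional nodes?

3

Nothing in the trie begins with "b"; the whole of "bxb" is new.
3 − 0 = 3 new nodes.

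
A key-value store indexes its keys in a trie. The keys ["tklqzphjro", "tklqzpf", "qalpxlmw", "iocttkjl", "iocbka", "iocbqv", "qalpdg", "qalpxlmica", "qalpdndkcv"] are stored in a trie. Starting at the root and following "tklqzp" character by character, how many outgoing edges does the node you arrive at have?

The children of the "tklqzp" node are the distinct next characters among strings starting with "tklqzp".
Distinct next characters after "tklqzp": f, h.
That node has 2 child edges.

2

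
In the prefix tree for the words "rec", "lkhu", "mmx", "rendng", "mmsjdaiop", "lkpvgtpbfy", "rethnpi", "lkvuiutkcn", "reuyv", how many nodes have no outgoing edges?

9

Leaves are exactly the stored words that no other stored word extends.
Those words: "lkhu", "lkpvgtpbfy", "lkvuiutkcn", "mmsjdaiop", "mmx", "rec", "rendng", "rethnpi", "reuyv"
Leaf count: 9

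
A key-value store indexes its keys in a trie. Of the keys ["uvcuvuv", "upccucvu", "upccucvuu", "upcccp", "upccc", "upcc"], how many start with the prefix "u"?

Traverse to the node for "u", then collect every word in that subtree.
Words under "u": upcc, upccc, upcccp, upccucvu, upccucvuu, uvcuvuv
Count: 6

6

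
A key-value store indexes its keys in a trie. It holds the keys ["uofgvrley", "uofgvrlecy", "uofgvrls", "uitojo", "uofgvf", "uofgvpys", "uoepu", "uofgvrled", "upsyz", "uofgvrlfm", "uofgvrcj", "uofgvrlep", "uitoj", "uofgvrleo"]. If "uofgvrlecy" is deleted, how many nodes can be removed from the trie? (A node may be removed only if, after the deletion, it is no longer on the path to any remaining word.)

Walk "uofgvrlecy" from the leaf back toward the root, removing each node that no remaining word uses.
The suffix "cy" (2 nodes) is used only by "uofgvrlecy"; the node for "uofgvrle" still has the child "y", so pruning stops there.
Nodes removed: 2

2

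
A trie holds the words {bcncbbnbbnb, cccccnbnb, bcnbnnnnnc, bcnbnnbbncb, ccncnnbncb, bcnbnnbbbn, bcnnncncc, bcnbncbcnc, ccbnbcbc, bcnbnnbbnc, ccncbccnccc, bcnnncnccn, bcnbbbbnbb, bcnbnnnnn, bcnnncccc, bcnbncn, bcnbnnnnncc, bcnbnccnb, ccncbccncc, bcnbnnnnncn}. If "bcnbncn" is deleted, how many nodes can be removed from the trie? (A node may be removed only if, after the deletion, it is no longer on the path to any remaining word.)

Walk "bcnbncn" from the leaf back toward the root, removing each node that no remaining word uses.
The suffix "n" (1 node) is used only by "bcnbncn"; the node for "bcnbnc" still has the child "b", so pruning stops there.
Nodes removed: 1

1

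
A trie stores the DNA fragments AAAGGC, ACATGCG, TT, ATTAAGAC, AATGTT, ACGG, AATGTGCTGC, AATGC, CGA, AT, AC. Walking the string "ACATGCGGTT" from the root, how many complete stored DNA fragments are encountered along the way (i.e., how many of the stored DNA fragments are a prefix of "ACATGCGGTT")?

2

Check each prefix of "ACATGCGGTT" against the stored set — each match is an end-marker on the path.
Prefixes of the query that are stored words: "AC", "ACATGCG"
Count: 2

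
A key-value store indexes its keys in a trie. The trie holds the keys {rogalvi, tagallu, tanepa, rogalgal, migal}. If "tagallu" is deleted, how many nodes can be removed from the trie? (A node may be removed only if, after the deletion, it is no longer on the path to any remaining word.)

5

A node on "tagallu"'s path can go only if nothing else ends at it or branches off below it.
The suffix "gallu" (5 nodes) is used only by "tagallu"; the node for "ta" still has the child "n", so pruning stops there.
Nodes removed: 5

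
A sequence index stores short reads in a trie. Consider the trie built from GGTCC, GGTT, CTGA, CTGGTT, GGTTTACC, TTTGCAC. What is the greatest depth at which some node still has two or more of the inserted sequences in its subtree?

4

The deepest shared node is where two words last agree before diverging.
"GGTT" and "GGTTTACC" agree on "GGTT" (4 characters) before diverging; nothing deeper is shared.
Longest shared-prefix length: 4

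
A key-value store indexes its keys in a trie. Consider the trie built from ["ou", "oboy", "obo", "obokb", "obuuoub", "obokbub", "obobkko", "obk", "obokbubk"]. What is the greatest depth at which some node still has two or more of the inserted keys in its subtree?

7

Equivalently: take the maximum, over all pairs, of their longest common prefix length.
e.g. "obokbub" and "obokbubk" share the prefix "obokbub" of length 7; no pair shares a longer one.
Longest shared-prefix length: 7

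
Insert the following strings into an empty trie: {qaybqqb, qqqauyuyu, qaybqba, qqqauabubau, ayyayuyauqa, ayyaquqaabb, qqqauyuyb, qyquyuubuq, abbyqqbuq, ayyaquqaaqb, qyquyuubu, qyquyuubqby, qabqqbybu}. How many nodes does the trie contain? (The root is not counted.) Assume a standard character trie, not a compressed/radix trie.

71

For each word, the new-node count is its length minus the longest prefix already in the trie:
  "qaybqqb" → 7 new (q, a, y, b, q, q, b)
  "qqqauyuyu" → prefix "q" already present; 8 new (q, q, a, u, y, u, y, u)
  "qaybqba" → prefix "qaybq" already present; 2 new (b, a)
  "qqqauabubau" → prefix "qqqau" already present; 6 new (a, b, u, b, a, u)
  "ayyayuyauqa" → 11 new (a, y, y, a, y, u, y, a, u, q, a)
  "ayyaquqaabb" → prefix "ayya" already present; 7 new (q, u, q, a, a, b, b)
  "qqqauyuyb" → prefix "qqqauyuy" already present; 1 new (b)
  "qyquyuubuq" → prefix "q" already present; 9 new (y, q, u, y, u, u, b, u, q)
  "abbyqqbuq" → prefix "a" already present; 8 new (b, b, y, q, q, b, u, q)
  "ayyaquqaaqb" → prefix "ayyaquqaa" already present; 2 new (q, b)
  "qyquyuubu" → prefix "qyquyuubu" already present; 0 new (none)
  "qyquyuubqby" → prefix "qyquyuub" already present; 3 new (q, b, y)
  "qabqqbybu" → prefix "qa" already present; 7 new (b, q, q, b, y, b, u)
Total nodes = 7 + 8 + 2 + 6 + 11 + 7 + 1 + 9 + 8 + 2 + 0 + 3 + 7 = 71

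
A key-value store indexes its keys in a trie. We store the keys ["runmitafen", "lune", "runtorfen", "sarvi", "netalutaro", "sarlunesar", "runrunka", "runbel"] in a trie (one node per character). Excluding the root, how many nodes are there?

50

For each word, the new-node count is its length minus the longest prefix already in the trie:
  "runmitafen" → 10 new (r, u, n, m, i, t, a, f, e, n)
  "lune" → 4 new (l, u, n, e)
  "runtorfen" → prefix "run" already present; 6 new (t, o, r, f, e, n)
  "sarvi" → 5 new (s, a, r, v, i)
  "netalutaro" → 10 new (n, e, t, a, l, u, t, a, r, o)
  "sarlunesar" → prefix "sar" already present; 7 new (l, u, n, e, s, a, r)
  "runrunka" → prefix "run" already present; 5 new (r, u, n, k, a)
  "runbel" → prefix "run" already present; 3 new (b, e, l)
Total nodes = 10 + 4 + 6 + 5 + 10 + 7 + 5 + 3 = 50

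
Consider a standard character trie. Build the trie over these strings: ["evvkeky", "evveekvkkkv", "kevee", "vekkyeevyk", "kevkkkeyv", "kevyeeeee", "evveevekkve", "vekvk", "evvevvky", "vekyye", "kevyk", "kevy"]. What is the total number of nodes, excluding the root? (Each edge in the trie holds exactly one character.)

Insert word by word; a character creates a node only if that edge doesn't already exist:
  "evvkeky" → 7 new (e, v, v, k, e, k, y)
  "evveekvkkkv" → prefix "evv" already present; 8 new (e, e, k, v, k, k, k, v)
  "kevee" → 5 new (k, e, v, e, e)
  "vekkyeevyk" → 10 new (v, e, k, k, y, e, e, v, y, k)
  "kevkkkeyv" → prefix "kev" already present; 6 new (k, k, k, e, y, v)
  "kevyeeeee" → prefix "kev" already present; 6 new (y, e, e, e, e, e)
  "evveevekkve" → prefix "evvee" already present; 6 new (v, e, k, k, v, e)
  "vekvk" → prefix "vek" already present; 2 new (v, k)
  "evvevvky" → prefix "evve" already present; 4 new (v, v, k, y)
  "vekyye" → prefix "vek" already present; 3 new (y, y, e)
  "kevyk" → prefix "kevy" already present; 1 new (k)
  "kevy" → prefix "kevy" already present; 0 new (none)
Total nodes = 7 + 8 + 5 + 10 + 6 + 6 + 6 + 2 + 4 + 3 + 1 + 0 = 58

58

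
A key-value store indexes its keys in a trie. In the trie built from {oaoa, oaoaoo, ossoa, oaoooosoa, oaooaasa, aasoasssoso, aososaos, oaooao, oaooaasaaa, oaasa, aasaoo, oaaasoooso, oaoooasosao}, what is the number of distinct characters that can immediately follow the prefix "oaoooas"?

1

Walk "oaoooas" from the root, arriving at one node.
Distinct next characters after "oaoooas": o.
That node has 1 child edge.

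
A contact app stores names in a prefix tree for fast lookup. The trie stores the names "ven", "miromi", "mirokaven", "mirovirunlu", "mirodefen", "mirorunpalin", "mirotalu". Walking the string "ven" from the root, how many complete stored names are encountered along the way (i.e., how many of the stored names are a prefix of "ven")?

Traverse "ven" character by character; count nodes along the way that are marked as word ends.
Prefixes of the query that are stored words: "ven"
Count: 1

1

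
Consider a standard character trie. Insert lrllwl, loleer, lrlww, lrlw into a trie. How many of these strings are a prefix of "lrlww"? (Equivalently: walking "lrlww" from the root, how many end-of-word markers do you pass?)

Check each prefix of "lrlww" against the stored set — each match is an end-marker on the path.
Prefixes of the query that are stored words: "lrlw", "lrlww"
Count: 2

2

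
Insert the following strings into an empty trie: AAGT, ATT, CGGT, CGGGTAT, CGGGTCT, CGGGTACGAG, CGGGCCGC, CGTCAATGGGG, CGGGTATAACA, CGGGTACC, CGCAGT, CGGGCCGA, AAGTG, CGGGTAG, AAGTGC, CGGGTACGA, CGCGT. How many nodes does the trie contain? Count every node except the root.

Trace insertions, counting only characters that open a new branch:
  "AAGT" → 4 new (A, A, G, T)
  "ATT" → prefix "A" already present; 2 new (T, T)
  "CGGT" → 4 new (C, G, G, T)
  "CGGGTAT" → prefix "CGG" already present; 4 new (G, T, A, T)
  "CGGGTCT" → prefix "CGGGT" already present; 2 new (C, T)
  "CGGGTACGAG" → prefix "CGGGTA" already present; 4 new (C, G, A, G)
  "CGGGCCGC" → prefix "CGGG" already present; 4 new (C, C, G, C)
  "CGTCAATGGGG" → prefix "CG" already present; 9 new (T, C, A, A, T, G, G, G, G)
  "CGGGTATAACA" → prefix "CGGGTAT" already present; 4 new (A, A, C, A)
  "CGGGTACC" → prefix "CGGGTAC" already present; 1 new (C)
  "CGCAGT" → prefix "CG" already present; 4 new (C, A, G, T)
  "CGGGCCGA" → prefix "CGGGCCG" already present; 1 new (A)
  "AAGTG" → prefix "AAGT" already present; 1 new (G)
  "CGGGTAG" → prefix "CGGGTA" already present; 1 new (G)
  "AAGTGC" → prefix "AAGTG" already present; 1 new (C)
  "CGGGTACGA" → prefix "CGGGTACGA" already present; 0 new (none)
  "CGCGT" → prefix "CGC" already present; 2 new (G, T)
Total nodes = 4 + 2 + 4 + 4 + 2 + 4 + 4 + 9 + 4 + 1 + 4 + 1 + 1 + 1 + 1 + 0 + 2 = 48

48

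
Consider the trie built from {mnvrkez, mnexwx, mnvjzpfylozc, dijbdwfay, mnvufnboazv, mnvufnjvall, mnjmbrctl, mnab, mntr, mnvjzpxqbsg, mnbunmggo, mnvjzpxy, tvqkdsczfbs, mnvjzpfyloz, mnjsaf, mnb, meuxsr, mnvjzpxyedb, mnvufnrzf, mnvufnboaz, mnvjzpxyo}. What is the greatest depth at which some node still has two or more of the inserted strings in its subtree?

11

Look for the deepest trie node that still has at least two words in its subtree.
e.g. "mnvjzpfyloz" and "mnvjzpfylozc" share the prefix "mnvjzpfyloz" of length 11; no pair shares a longer one.
Longest shared-prefix length: 11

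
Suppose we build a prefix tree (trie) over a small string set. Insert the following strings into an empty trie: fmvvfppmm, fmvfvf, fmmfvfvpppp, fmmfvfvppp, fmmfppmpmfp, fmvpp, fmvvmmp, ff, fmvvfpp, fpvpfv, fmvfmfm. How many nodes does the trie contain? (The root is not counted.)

42

Trace insertions, counting only characters that open a new branch:
  "fmvvfppmm" → 9 new (f, m, v, v, f, p, p, m, m)
  "fmvfvf" → prefix "fmv" already present; 3 new (f, v, f)
  "fmmfvfvpppp" → prefix "fm" already present; 9 new (m, f, v, f, v, p, p, p, p)
  "fmmfvfvppp" → prefix "fmmfvfvppp" already present; 0 new (none)
  "fmmfppmpmfp" → prefix "fmmf" already present; 7 new (p, p, m, p, m, f, p)
  "fmvpp" → prefix "fmv" already present; 2 new (p, p)
  "fmvvmmp" → prefix "fmvv" already present; 3 new (m, m, p)
  "ff" → prefix "f" already present; 1 new (f)
  "fmvvfpp" → prefix "fmvvfpp" already present; 0 new (none)
  "fpvpfv" → prefix "f" already present; 5 new (p, v, p, f, v)
  "fmvfmfm" → prefix "fmvf" already present; 3 new (m, f, m)
Total nodes = 9 + 3 + 9 + 0 + 7 + 2 + 3 + 1 + 0 + 5 + 3 = 42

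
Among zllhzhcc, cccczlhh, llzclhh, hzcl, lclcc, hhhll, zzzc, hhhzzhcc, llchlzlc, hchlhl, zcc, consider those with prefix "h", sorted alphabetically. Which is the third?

hhhzzhcc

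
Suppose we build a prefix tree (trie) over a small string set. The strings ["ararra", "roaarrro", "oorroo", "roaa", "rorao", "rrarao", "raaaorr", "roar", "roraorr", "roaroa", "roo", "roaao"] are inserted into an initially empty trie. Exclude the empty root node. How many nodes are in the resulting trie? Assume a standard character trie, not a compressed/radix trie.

41

For each word, the new-node count is its length minus the longest prefix already in the trie:
  "ararra" → 6 new (a, r, a, r, r, a)
  "roaarrro" → 8 new (r, o, a, a, r, r, r, o)
  "oorroo" → 6 new (o, o, r, r, o, o)
  "roaa" → prefix "roaa" already present; 0 new (none)
  "rorao" → prefix "ro" already present; 3 new (r, a, o)
  "rrarao" → prefix "r" already present; 5 new (r, a, r, a, o)
  "raaaorr" → prefix "r" already present; 6 new (a, a, a, o, r, r)
  "roar" → prefix "roa" already present; 1 new (r)
  "roraorr" → prefix "rorao" already present; 2 new (r, r)
  "roaroa" → prefix "roar" already present; 2 new (o, a)
  "roo" → prefix "ro" already present; 1 new (o)
  "roaao" → prefix "roaa" already present; 1 new (o)
Total nodes = 6 + 8 + 6 + 0 + 3 + 5 + 6 + 1 + 2 + 2 + 1 + 1 = 41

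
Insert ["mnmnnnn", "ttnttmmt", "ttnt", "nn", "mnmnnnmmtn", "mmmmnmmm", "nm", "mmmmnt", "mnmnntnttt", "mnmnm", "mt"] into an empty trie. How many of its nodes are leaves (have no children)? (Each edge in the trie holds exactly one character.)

A leaf is a node with no children — equivalently, the end of a word that is not a proper prefix of any other stored word.
Those words: "mmmmnmmm", "mmmmnt", "mnmnm", "mnmnnnmmtn", "mnmnnnn", "mnmnntnttt", "mt", "nm", "nn", "ttnttmmt"
Leaf count: 10

10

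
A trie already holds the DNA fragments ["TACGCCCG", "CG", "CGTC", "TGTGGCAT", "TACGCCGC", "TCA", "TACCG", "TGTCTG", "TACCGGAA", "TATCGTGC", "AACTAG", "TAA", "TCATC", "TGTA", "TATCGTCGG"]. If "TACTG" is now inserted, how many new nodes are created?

2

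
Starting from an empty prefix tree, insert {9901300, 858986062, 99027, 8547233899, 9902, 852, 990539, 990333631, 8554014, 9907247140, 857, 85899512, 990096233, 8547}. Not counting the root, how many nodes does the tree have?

59

Count nodes per top-level branch (shared prefixes stored once):
  '8'-branch (852, 8547, 8547233899, 8554014, 857, 858986062, 85899512): 28 nodes
  '9'-branch (990096233, 9901300, 9902, 99027, 990333631, 990539, 9907247140): 31 nodes
Sum: 59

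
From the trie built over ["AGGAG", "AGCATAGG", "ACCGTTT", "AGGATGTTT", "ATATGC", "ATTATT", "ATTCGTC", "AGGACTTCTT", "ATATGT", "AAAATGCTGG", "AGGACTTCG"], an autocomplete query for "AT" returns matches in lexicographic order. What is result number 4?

ATTCGTC

Words with prefix "AT", in lexicographic order: "ATATGC", "ATATGT", "ATTATT", "ATTCGTC"
The 4th is ATTCGTC.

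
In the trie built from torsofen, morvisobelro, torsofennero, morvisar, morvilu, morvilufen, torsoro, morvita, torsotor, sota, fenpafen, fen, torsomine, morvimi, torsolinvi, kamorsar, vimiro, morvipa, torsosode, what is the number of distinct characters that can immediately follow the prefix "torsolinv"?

The children of the "torsolinv" node are the distinct next characters among strings starting with "torsolinv".
Characters that immediately follow "torsolinv" among the stored strings: {i}.
That node has 1 child edge.

1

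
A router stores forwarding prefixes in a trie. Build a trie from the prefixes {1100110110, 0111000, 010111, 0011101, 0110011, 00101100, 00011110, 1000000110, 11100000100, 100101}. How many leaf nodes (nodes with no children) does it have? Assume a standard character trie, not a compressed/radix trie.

A leaf is a node with no children — equivalently, the end of a word that is not a proper prefix of any other stored word.
Those words: "00011110", "00101100", "0011101", "010111", "0110011", "0111000", "1000000110", "100101", "1100110110", "11100000100"
Leaf count: 10

10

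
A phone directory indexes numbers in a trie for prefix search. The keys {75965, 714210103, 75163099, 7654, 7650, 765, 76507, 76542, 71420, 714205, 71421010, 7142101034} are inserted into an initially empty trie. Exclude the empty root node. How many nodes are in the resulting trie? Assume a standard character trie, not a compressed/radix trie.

Count nodes per top-level branch (shared prefixes stored once):
  '7'-branch (71420, 714205, 71421010, 714210103, 7142101034, 75163099, 75965, 765, 7650, 76507, 7654, 76542): 28 nodes
Sum: 28

28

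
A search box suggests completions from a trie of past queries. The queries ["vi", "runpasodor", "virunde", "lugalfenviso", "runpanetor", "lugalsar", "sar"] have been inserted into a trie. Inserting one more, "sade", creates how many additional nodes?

"sa" is already a path in the trie; the remaining "de" must be added.
New nodes needed: |"sade"| − 2 = 4 − 2 = 2.

2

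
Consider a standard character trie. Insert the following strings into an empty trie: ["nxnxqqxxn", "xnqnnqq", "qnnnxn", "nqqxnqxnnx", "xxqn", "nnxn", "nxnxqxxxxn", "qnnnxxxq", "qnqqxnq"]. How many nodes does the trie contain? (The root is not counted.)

Count nodes per top-level branch (shared prefixes stored once):
  'n'-branch (nnxn, nqqxnqxnnx, nxnxqqxxn, nxnxqxxxxn): 26 nodes
  'q'-branch (qnnnxn, qnnnxxxq, qnqqxnq): 14 nodes
  'x'-branch (xnqnnqq, xxqn): 10 nodes
Sum: 50

50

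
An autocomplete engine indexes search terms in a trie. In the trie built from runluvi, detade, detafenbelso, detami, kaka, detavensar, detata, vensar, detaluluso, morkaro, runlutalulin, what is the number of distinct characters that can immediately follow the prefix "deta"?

6

The children of the "deta" node are the distinct next characters among strings starting with "deta".
Distinct next characters after "deta": d, f, l, m, t, v.
That node has 6 child edges.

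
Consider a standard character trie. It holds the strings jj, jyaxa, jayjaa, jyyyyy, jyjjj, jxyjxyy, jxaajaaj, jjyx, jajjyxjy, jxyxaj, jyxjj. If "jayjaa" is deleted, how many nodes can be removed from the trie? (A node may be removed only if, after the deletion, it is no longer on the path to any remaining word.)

Walk "jayjaa" from the leaf back toward the root, removing each node that no remaining word uses.
The suffix "yjaa" (4 nodes) is used only by "jayjaa"; the node for "ja" still has the child "j", so pruning stops there.
Nodes removed: 4

4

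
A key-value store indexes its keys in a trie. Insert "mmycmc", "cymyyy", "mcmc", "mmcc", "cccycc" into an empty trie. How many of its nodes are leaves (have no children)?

5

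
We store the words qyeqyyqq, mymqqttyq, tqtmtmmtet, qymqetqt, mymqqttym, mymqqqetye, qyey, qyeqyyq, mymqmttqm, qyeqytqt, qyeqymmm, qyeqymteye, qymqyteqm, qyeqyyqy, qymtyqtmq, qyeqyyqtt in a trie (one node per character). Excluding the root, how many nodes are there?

69

Insert word by word; a character creates a node only if that edge doesn't already exist:
  "qyeqyyqq" → 8 new (q, y, e, q, y, y, q, q)
  "mymqqttyq" → 9 new (m, y, m, q, q, t, t, y, q)
  "tqtmtmmtet" → 10 new (t, q, t, m, t, m, m, t, e, t)
  "qymqetqt" → prefix "qy" already present; 6 new (m, q, e, t, q, t)
  "mymqqttym" → prefix "mymqqtty" already present; 1 new (m)
  "mymqqqetye" → prefix "mymqq" already present; 5 new (q, e, t, y, e)
  "qyey" → prefix "qye" already present; 1 new (y)
  "qyeqyyq" → prefix "qyeqyyq" already present; 0 new (none)
  "mymqmttqm" → prefix "mymq" already present; 5 new (m, t, t, q, m)
  "qyeqytqt" → prefix "qyeqy" already present; 3 new (t, q, t)
  "qyeqymmm" → prefix "qyeqy" already present; 3 new (m, m, m)
  "qyeqymteye" → prefix "qyeqym" already present; 4 new (t, e, y, e)
  "qymqyteqm" → prefix "qymq" already present; 5 new (y, t, e, q, m)
  "qyeqyyqy" → prefix "qyeqyyq" already present; 1 new (y)
  "qymtyqtmq" → prefix "qym" already present; 6 new (t, y, q, t, m, q)
  "qyeqyyqtt" → prefix "qyeqyyq" already present; 2 new (t, t)
Total nodes = 8 + 9 + 10 + 6 + 1 + 5 + 1 + 0 + 5 + 3 + 3 + 4 + 5 + 1 + 6 + 2 = 69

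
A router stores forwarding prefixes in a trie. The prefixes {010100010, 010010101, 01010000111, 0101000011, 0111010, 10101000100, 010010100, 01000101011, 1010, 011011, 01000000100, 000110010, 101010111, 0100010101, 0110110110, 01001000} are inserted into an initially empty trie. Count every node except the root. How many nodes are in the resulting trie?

69

Count nodes per top-level branch (shared prefixes stored once):
  '0'-branch (000110010, 01000000100, 0100010101, 01000101011, 01001000, 010010100, 010010101, 0101000011, 01010000111, 010100010, 011011, 0110110110, 0111010): 55 nodes
  '1'-branch (1010, 10101000100, 101010111): 14 nodes
Sum: 69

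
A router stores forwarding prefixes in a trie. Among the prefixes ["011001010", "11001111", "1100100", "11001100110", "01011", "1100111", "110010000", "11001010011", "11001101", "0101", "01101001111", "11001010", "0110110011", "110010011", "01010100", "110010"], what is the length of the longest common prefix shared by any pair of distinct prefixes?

8

The deepest shared node is where two words last agree before diverging.
e.g. "11001010" and "11001010011" share the prefix "11001010" of length 8; no pair shares a longer one.
Longest shared-prefix length: 8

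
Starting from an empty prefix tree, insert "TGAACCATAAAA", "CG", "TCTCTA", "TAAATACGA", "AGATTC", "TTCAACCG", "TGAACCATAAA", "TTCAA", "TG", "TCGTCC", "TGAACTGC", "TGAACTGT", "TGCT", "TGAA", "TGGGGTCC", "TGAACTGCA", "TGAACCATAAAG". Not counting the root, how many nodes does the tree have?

58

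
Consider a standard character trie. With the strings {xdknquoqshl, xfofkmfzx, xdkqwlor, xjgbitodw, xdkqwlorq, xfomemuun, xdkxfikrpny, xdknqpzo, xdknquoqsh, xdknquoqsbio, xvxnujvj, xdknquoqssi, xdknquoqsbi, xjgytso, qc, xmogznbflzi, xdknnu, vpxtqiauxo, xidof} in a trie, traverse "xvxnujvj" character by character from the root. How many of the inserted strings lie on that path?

Check each prefix of "xvxnujvj" against the stored set — each match is an end-marker on the path.
Prefixes of the query that are stored words: "xvxnujvj"
Count: 1

1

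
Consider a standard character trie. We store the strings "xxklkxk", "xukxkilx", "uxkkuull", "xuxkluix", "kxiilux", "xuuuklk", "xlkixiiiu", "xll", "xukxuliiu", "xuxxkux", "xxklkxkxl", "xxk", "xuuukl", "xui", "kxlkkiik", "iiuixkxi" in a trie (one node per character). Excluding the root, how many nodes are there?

75

Insert word by word; a character creates a node only if that edge doesn't already exist:
  "xxklkxk" → 7 new (x, x, k, l, k, x, k)
  "xukxkilx" → prefix "x" already present; 7 new (u, k, x, k, i, l, x)
  "uxkkuull" → 8 new (u, x, k, k, u, u, l, l)
  "xuxkluix" → prefix "xu" already present; 6 new (x, k, l, u, i, x)
  "kxiilux" → 7 new (k, x, i, i, l, u, x)
  "xuuuklk" → prefix "xu" already present; 5 new (u, u, k, l, k)
  "xlkixiiiu" → prefix "x" already present; 8 new (l, k, i, x, i, i, i, u)
  "xll" → prefix "xl" already present; 1 new (l)
  "xukxuliiu" → prefix "xukx" already present; 5 new (u, l, i, i, u)
  "xuxxkux" → prefix "xux" already present; 4 new (x, k, u, x)
  "xxklkxkxl" → prefix "xxklkxk" already present; 2 new (x, l)
  "xxk" → prefix "xxk" already present; 0 new (none)
  "xuuukl" → prefix "xuuukl" already present; 0 new (none)
  "xui" → prefix "xu" already present; 1 new (i)
  "kxlkkiik" → prefix "kx" already present; 6 new (l, k, k, i, i, k)
  "iiuixkxi" → 8 new (i, i, u, i, x, k, x, i)
Total nodes = 7 + 7 + 8 + 6 + 7 + 5 + 8 + 1 + 5 + 4 + 2 + 0 + 0 + 1 + 6 + 8 = 75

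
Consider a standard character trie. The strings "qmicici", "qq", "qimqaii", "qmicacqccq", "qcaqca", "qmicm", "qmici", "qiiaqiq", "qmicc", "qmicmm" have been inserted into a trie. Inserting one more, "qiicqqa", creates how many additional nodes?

4

"qii" is already a path in the trie; the remaining "cqqa" must be added.
New nodes needed: |"qiicqqa"| − 3 = 7 − 3 = 4.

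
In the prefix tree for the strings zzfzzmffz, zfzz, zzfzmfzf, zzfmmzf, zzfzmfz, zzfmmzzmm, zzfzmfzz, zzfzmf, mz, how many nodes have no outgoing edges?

7

Leaves are exactly the stored words that no other stored word extends.
Those words: "mz", "zfzz", "zzfmmzf", "zzfmmzzmm", "zzfzmfzf", "zzfzmfzz", "zzfzzmffz"
Leaf count: 7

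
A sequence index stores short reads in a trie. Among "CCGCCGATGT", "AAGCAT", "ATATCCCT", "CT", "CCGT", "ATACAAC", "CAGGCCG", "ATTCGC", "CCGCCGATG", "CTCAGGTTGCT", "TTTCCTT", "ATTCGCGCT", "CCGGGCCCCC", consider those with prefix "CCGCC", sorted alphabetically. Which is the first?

CCGCCGATG

Filter for "CCGCC…" and sort: "CCGCCGATG", "CCGCCGATGT"
Position 1: CCGCCGATG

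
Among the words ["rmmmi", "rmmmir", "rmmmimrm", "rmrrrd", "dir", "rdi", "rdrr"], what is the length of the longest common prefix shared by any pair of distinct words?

5

Equivalently: take the maximum, over all pairs, of their longest common prefix length.
e.g. "rmmmi" and "rmmmimrm" share the prefix "rmmmi" of length 5; no pair shares a longer one.
Longest shared-prefix length: 5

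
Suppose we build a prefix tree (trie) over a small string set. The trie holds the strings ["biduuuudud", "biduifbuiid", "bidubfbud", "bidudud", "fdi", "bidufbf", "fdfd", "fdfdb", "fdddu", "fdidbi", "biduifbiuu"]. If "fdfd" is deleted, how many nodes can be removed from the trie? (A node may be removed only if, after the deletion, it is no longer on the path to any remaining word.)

0

Walk "fdfd" from the leaf back toward the root, removing each node that no remaining word uses.
Every node on "fdfd" is still needed (e.g. by "fdfdb"), so nothing is freed.
Nodes removed: 0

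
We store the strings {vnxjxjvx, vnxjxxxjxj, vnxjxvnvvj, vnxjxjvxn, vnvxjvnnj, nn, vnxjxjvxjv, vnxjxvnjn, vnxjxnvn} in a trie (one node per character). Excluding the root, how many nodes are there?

35

Count nodes per top-level branch (shared prefixes stored once):
  'n'-branch (nn): 2 nodes
  'v'-branch (vnvxjvnnj, vnxjxjvx, vnxjxjvxjv, vnxjxjvxn, vnxjxnvn, vnxjxvnjn, vnxjxvnvvj, vnxjxxxjxj): 33 nodes
Sum: 35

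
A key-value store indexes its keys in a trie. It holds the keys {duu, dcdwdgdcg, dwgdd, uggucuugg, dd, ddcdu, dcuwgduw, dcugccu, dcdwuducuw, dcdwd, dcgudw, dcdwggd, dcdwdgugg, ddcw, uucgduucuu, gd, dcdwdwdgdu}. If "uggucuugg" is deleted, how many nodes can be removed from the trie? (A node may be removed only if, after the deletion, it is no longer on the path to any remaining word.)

A node on "uggucuugg"'s path can go only if nothing else ends at it or branches off below it.
The suffix "ggucuugg" (8 nodes) is used only by "uggucuugg"; the node for "u" still has the child "u", so pruning stops there.
Nodes removed: 8

8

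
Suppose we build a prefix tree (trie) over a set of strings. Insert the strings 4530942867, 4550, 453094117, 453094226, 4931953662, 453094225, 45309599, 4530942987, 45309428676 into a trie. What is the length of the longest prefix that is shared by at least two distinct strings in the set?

10

Equivalently: take the maximum, over all pairs, of their longest common prefix length.
"4530942867" and "45309428676" agree on "4530942867" (10 characters) before diverging; nothing deeper is shared.
Longest shared-prefix length: 10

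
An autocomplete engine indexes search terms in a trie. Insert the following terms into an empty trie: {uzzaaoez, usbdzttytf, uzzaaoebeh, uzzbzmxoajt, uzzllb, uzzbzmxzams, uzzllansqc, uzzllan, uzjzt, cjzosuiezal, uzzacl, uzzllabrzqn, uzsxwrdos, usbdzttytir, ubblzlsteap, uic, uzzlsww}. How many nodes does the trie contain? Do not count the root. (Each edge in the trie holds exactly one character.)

85

Count nodes per top-level branch (shared prefixes stored once):
  'c'-branch (cjzosuiezal): 11 nodes
  'u'-branch (ubblzlsteap, uic, usbdzttytf, usbdzttytir, uzjzt, uzsxwrdos, uzzaaoebeh, uzzaaoez, uzzacl, uzzbzmxoajt, uzzbzmxzams, uzzllabrzqn, uzzllan, uzzllansqc, uzzllb, uzzlsww): 74 nodes
Sum: 85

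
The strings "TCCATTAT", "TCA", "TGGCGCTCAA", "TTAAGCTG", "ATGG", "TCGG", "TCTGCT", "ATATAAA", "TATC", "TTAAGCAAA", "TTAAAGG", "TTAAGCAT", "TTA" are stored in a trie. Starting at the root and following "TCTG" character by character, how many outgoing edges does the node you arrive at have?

Follow the path "TCTG" to its node, then look at its outgoing edges.
Distinct next characters after "TCTG": C.
That node has 1 child edge.

1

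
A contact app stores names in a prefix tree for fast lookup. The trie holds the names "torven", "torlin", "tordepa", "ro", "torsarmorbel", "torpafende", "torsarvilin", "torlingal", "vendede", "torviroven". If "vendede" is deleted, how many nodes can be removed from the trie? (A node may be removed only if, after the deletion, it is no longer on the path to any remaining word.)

After clearing the end-marker at "vendede", prune upward until reaching a node still needed by another word.
No other word shares any prefix with "vendede", so all 7 of its nodes go.
Nodes removed: 7

7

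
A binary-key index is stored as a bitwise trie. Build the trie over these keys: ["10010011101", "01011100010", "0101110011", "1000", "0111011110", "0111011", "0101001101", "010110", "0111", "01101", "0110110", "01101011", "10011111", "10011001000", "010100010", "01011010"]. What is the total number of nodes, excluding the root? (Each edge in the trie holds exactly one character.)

Trace insertions, counting only characters that open a new branch:
  "10010011101" → 11 new (1, 0, 0, 1, 0, 0, 1, 1, 1, 0, 1)
  "01011100010" → 11 new (0, 1, 0, 1, 1, 1, 0, 0, 0, 1, 0)
  "0101110011" → prefix "01011100" already present; 2 new (1, 1)
  "1000" → prefix "100" already present; 1 new (0)
  "0111011110" → prefix "01" already present; 8 new (1, 1, 0, 1, 1, 1, 1, 0)
  "0111011" → prefix "0111011" already present; 0 new (none)
  "0101001101" → prefix "0101" already present; 6 new (0, 0, 1, 1, 0, 1)
  "010110" → prefix "01011" already present; 1 new (0)
  "0111" → prefix "0111" already present; 0 new (none)
  "01101" → prefix "011" already present; 2 new (0, 1)
  "0110110" → prefix "01101" already present; 2 new (1, 0)
  "01101011" → prefix "01101" already present; 3 new (0, 1, 1)
  "10011111" → prefix "1001" already present; 4 new (1, 1, 1, 1)
  "10011001000" → prefix "10011" already present; 6 new (0, 0, 1, 0, 0, 0)
  "010100010" → prefix "010100" already present; 3 new (0, 1, 0)
  "01011010" → prefix "010110" already present; 2 new (1, 0)
Total nodes = 11 + 11 + 2 + 1 + 8 + 0 + 6 + 1 + 0 + 2 + 2 + 3 + 4 + 6 + 3 + 2 = 62

62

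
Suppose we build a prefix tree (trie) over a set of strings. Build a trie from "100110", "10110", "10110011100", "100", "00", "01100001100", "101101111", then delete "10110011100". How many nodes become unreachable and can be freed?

6

Walk "10110011100" from the leaf back toward the root, removing each node that no remaining word uses.
The suffix "011100" (6 nodes) is used only by "10110011100"; the node for "10110" still has the child "1", so pruning stops there.
Nodes removed: 6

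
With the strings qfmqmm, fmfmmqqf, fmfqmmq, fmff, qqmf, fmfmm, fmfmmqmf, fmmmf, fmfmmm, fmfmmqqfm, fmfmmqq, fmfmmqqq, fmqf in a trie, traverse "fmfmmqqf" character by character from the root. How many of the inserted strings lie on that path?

3

Walk "fmfmmqqf" from the root; an end-of-word marker is hit whenever a stored word is a prefix of "fmfmmqqf".
Prefixes of the query that are stored words: "fmfmm", "fmfmmqq", "fmfmmqqf"
Count: 3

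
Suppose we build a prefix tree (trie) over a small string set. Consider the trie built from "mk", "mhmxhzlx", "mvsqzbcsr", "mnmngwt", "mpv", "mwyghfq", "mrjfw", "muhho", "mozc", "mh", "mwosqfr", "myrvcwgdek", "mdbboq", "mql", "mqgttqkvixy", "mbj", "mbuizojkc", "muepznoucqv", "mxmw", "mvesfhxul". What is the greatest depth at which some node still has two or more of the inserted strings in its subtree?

2

Look for the deepest trie node that still has at least two words in its subtree.
"mbj" and "mbuizojkc" agree on "mb" (2 characters) before diverging; nothing deeper is shared.
Longest shared-prefix length: 2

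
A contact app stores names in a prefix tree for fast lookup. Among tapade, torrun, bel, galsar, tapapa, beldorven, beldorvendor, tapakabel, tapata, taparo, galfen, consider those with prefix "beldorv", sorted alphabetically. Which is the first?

beldorven

Filter for "beldorv…" and sort: "beldorven", "beldorvendor"
Position 1: beldorven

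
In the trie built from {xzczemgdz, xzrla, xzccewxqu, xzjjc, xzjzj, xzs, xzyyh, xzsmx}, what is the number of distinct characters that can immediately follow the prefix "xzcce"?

1

The children of the "xzcce" node are the distinct next characters among strings starting with "xzcce".
Distinct next characters after "xzcce": w.
That node has 1 child edge.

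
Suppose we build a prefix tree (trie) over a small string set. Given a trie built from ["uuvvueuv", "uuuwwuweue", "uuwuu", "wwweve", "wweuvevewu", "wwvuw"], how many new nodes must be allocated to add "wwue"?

Walking "wwue" from the root, the first 2 characters ("ww") follow existing edges; "u" is the first miss.
New nodes needed: |"wwue"| − 2 = 4 − 2 = 2.

2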